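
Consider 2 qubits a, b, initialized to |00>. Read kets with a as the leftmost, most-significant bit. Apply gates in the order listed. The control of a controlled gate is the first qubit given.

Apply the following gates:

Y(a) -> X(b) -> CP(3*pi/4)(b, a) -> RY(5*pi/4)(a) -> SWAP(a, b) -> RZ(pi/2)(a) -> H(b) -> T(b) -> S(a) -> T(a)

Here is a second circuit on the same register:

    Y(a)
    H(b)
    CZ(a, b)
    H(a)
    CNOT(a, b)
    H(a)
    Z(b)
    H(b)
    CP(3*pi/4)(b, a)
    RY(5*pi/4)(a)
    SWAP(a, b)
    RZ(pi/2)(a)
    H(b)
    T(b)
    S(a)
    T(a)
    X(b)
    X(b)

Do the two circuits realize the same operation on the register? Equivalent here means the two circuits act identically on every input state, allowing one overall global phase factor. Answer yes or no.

No, they are not equivalent — no single phase factor reconciles the two unitaries.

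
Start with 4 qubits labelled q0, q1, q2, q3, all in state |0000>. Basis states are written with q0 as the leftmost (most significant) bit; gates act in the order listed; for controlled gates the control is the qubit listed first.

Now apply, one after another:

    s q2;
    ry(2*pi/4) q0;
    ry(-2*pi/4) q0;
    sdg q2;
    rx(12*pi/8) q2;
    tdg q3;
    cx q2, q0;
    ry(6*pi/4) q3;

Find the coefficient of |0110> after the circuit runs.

The amplitude on |0110> is 0. Key observation: gates 1-4 undo each other exactly, leaving only the rest of the circuit to track.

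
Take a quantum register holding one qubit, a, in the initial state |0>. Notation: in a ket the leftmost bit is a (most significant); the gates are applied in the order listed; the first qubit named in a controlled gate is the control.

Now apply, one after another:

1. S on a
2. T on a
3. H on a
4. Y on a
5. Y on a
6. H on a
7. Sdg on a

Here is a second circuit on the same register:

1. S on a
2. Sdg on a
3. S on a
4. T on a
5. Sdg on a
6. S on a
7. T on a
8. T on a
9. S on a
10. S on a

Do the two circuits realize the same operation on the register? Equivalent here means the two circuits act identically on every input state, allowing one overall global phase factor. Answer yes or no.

Yes: on every input state the two circuits agree up to one overall phase factor.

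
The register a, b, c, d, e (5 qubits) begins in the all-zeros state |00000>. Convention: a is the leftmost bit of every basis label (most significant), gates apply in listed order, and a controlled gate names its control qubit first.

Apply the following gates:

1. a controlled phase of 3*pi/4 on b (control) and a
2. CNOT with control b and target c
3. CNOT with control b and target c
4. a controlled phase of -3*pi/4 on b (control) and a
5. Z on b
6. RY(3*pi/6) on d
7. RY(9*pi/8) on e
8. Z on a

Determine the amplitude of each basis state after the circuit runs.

After the circuit, the state carries amplitude -sqrt(2)*sin(pi/16)/2 on |00000>, sqrt(2)*cos(pi/16)/2 on |00001>, -sqrt(2)*sin(pi/16)/2 on |00010>, sqrt(2)*cos(pi/16)/2 on |00011>, and 0 on every other basis state.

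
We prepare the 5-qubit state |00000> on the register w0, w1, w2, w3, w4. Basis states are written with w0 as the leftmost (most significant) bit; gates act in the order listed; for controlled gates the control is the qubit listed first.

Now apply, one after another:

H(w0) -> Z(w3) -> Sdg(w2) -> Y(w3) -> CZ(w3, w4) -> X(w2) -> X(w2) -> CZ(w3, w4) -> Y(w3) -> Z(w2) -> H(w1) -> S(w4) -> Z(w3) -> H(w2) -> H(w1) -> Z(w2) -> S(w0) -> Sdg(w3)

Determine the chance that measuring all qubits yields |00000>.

A full measurement returns |00000> with probability 1/4.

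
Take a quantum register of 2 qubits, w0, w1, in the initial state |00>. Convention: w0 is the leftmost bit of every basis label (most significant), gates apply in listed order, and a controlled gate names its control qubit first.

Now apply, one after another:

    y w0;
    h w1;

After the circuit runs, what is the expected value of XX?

In the final state, XX has expectation 0.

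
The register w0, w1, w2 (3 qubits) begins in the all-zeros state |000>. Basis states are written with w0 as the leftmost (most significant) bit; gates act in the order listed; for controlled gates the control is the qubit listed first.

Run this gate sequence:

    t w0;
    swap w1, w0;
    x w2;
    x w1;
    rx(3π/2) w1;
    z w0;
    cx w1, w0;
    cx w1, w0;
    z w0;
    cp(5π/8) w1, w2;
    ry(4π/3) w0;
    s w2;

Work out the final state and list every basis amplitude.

The resulting statevector has amplitude 0 on |000>, -sqrt(2)/4 on |001>, 0 on |010>, -sqrt(2)*exp(I*pi/8)/4 on |011>, 0 on |100>, sqrt(6)/4 on |101>, 0 on |110>, sqrt(6)*exp(I*pi/8)/4 on |111>. Key observation: gates 6-9 undo each other exactly, leaving only the rest of the circuit to track.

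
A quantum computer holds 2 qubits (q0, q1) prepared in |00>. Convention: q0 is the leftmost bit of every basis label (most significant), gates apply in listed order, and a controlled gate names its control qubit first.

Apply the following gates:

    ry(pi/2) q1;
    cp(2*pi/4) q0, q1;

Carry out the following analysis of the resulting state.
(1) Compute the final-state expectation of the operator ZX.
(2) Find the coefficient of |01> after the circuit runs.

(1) The expectation value of ZX is 1.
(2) The amplitude on |01> is sqrt(2)/2.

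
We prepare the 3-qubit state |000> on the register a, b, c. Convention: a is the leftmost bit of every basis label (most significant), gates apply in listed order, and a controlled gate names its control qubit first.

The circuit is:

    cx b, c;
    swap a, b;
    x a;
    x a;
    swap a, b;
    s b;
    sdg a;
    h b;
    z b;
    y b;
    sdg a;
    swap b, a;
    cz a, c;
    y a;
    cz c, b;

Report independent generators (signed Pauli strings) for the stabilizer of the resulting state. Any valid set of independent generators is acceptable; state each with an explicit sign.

One valid set of independent stabilizer generators is -XII, +IZI, +IIZ (any independent generating set of the same group is equally correct). Key observation: steps 2-5 multiply out to the identity, so the circuit reduces to the remaining gates.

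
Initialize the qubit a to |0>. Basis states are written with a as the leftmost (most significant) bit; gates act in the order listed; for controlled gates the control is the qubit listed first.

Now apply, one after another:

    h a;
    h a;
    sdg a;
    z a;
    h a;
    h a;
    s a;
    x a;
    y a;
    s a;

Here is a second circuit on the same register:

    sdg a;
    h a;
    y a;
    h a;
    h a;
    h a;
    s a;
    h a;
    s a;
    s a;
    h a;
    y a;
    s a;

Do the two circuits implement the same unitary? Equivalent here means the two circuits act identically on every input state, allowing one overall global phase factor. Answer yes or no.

No: there is an input state on which the two circuits produce genuinely different outputs (not merely differing by a phase).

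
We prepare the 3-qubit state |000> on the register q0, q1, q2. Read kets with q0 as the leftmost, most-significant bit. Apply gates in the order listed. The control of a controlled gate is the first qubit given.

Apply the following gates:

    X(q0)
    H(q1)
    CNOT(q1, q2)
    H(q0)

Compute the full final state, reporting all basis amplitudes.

The resulting statevector has amplitude 1/2 on |000>, 0 on |001>, 0 on |010>, 1/2 on |011>, -1/2 on |100>, 0 on |101>, 0 on |110>, -1/2 on |111>.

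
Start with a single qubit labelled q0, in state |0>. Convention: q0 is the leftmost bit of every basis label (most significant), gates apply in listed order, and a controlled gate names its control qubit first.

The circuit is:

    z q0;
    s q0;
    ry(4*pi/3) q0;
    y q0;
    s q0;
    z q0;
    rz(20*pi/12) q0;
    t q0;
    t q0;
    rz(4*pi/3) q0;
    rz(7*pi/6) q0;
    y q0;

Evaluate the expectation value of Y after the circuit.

The expectation value of Y is sqrt(3)/4.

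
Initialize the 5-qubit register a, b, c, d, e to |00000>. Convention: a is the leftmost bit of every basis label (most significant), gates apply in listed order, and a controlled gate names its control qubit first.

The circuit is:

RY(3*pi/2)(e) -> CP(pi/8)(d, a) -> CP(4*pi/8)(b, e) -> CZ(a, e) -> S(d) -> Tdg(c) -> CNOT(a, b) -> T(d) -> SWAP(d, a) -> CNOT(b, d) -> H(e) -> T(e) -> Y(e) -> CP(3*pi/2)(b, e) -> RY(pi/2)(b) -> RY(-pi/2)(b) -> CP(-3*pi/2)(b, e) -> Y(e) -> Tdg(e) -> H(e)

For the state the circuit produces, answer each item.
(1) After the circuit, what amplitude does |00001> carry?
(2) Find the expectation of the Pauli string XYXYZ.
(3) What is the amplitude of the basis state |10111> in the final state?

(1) The amplitude on |00001> is sqrt(2)/2. Key observation: gates 12-19 undo each other exactly, leaving only the rest of the circuit to track.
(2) The expectation value of XYXYZ is 0.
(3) The amplitude on |10111> is 0.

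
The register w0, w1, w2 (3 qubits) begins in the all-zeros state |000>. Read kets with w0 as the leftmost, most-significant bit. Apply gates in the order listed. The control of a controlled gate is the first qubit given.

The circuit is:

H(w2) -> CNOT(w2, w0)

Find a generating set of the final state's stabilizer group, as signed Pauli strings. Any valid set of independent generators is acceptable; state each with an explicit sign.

The final state is stabilized by the group generated by +XIX, +ZIZ, +IZI; other independent generating sets are equally valid.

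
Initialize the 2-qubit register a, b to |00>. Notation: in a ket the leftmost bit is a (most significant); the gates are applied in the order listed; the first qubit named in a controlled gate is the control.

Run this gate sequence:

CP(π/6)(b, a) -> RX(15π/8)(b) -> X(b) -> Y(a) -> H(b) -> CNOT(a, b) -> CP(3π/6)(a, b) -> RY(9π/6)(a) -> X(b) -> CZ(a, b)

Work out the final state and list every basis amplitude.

After the circuit, the state carries amplitude -exp(I*pi/16)/2 on |00>, -sin(pi/16)/2 - I*cos(pi/16)/2 on |01>, -exp(I*pi/16)/2 on |10>, sin(pi/16)/2 + I*cos(pi/16)/2 on |11>.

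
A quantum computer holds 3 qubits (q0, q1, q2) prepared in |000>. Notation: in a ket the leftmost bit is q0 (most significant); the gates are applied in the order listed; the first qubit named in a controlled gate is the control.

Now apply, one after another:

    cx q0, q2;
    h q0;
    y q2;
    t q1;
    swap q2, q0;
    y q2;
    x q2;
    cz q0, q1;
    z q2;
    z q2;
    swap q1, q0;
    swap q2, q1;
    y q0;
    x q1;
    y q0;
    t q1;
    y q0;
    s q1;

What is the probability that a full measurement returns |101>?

The probability of measuring |101> is 1/2.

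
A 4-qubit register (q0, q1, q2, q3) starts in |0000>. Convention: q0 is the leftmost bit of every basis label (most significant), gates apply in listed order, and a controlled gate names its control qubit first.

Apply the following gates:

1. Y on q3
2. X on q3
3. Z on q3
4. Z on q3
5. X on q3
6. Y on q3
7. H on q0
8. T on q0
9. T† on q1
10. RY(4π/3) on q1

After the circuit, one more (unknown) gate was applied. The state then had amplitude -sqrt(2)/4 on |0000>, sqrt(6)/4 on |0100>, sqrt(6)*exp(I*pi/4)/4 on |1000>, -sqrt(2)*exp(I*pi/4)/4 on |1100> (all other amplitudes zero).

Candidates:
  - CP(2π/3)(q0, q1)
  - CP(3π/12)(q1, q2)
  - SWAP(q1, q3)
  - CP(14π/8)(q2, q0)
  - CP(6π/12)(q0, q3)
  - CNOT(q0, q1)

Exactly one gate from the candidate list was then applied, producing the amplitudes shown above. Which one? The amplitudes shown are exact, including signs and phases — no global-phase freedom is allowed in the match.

The unique candidate consistent with the amplitudes is CNOT(q0, q1). Key observation: the block from step 1 through step 6 cancels to the identity and can be dropped.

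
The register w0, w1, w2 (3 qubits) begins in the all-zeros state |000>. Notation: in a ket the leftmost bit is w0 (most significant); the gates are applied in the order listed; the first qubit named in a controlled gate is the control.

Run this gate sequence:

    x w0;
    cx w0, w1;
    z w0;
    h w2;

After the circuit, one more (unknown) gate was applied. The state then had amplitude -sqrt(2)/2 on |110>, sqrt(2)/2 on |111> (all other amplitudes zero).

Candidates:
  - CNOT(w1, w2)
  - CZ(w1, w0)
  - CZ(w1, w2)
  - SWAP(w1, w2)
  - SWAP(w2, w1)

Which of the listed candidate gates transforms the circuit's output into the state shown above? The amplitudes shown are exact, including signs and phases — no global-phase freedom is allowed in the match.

It was CZ(w1, w2) that produced the state shown.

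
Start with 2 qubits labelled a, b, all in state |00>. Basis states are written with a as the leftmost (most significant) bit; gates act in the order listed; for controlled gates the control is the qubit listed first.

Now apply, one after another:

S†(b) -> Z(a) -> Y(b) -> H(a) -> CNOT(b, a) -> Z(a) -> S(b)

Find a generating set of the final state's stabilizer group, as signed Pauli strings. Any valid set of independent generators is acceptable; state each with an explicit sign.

One valid set of independent stabilizer generators is -XI, -IZ (any independent generating set of the same group is equally correct).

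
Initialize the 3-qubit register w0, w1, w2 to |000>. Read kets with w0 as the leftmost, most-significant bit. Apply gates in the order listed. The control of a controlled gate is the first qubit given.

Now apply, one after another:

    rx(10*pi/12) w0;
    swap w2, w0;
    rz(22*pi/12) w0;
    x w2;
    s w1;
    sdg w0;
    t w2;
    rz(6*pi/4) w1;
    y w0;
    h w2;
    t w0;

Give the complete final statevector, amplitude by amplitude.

The final amplitudes are -sqrt(3)*exp(I*pi/3)/4 + exp(I*pi/3)/4 + exp(7*I*pi/12)/4 + sqrt(3)*exp(7*I*pi/12)/4 on |100>, -exp(I*pi/3)/4 + exp(7*I*pi/12)/4 + sqrt(3)*exp(I*pi/3)/4 + sqrt(3)*exp(7*I*pi/12)/4 on |101>, and 0 on every other basis state.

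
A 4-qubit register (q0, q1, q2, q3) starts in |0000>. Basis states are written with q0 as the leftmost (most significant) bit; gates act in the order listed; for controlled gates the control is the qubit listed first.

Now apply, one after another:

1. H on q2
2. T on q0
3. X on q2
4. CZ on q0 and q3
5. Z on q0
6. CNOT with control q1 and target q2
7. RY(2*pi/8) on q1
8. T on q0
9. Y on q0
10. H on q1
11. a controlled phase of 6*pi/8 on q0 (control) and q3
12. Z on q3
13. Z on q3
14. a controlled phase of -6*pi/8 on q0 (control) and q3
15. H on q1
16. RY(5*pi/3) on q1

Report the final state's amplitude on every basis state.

The resulting statevector has amplitude -I*sqrt(6*sqrt(2) + 12)/8 - I*sqrt(4 - 2*sqrt(2))/8 on |1000>, -I*sqrt(6*sqrt(2) + 12)/8 - I*sqrt(4 - 2*sqrt(2))/8 on |1010>, -I*sqrt(12 - 6*sqrt(2))/8 + I*sqrt(2*sqrt(2) + 4)/8 on |1100>, -I*sqrt(12 - 6*sqrt(2))/8 + I*sqrt(2*sqrt(2) + 4)/8 on |1110>, and 0 on every other basis state.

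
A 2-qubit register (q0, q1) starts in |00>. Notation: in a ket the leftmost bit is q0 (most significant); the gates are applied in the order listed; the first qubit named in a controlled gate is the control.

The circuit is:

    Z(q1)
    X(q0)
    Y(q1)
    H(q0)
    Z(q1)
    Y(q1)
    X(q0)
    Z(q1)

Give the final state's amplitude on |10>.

The final state's coefficient on |10> equals -sqrt(2)/2.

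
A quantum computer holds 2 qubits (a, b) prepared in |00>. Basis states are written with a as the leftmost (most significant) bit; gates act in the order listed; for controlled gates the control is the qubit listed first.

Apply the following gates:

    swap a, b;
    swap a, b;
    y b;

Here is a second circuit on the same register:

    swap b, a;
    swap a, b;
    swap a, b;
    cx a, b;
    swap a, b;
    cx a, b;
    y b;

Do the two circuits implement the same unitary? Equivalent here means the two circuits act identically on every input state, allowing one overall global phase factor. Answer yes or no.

No, they are not equivalent — no single phase factor reconciles the two unitaries.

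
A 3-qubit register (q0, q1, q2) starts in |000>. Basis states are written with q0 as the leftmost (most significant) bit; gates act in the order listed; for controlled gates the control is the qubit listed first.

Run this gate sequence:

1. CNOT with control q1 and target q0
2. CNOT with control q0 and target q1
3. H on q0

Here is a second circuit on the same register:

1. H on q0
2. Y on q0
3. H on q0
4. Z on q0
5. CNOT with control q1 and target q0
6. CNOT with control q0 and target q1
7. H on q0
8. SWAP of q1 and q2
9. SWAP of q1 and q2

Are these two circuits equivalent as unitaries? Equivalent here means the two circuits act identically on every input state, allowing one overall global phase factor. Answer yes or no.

No, they are not equivalent — no single phase factor reconciles the two unitaries.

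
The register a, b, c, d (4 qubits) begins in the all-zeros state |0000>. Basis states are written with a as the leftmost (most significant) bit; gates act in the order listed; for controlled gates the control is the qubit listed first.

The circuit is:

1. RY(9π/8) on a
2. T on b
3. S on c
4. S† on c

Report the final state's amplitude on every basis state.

The final amplitudes are -sin(pi/16) on |0000>, sin(7*pi/16) on |1000>, and 0 on every other basis state. Key observation: gates 3-4 undo each other exactly, leaving only the rest of the circuit to track.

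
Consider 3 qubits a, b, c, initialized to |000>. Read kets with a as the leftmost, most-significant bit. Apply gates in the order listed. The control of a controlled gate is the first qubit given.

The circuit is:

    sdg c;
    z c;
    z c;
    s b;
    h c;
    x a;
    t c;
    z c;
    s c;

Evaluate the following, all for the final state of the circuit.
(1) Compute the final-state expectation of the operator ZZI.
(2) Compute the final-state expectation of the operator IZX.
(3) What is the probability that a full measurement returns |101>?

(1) The observable ZZI averages to -1.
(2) The expectation value of IZX is sqrt(2)/2.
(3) Outcome |101> occurs with probability 1/2.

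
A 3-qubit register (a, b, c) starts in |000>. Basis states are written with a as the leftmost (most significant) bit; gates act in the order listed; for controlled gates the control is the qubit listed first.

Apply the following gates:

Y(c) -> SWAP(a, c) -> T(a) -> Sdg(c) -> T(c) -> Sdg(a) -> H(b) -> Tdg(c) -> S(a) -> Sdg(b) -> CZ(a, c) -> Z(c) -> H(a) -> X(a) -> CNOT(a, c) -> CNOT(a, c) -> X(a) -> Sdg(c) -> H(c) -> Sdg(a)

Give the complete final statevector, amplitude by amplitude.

After the circuit, the state carries amplitude sqrt(2)*exp(3*I*pi/4)/4 on |000>, sqrt(2)*exp(3*I*pi/4)/4 on |001>, sqrt(2)*exp(I*pi/4)/4 on |010>, sqrt(2)*exp(I*pi/4)/4 on |011>, -sqrt(2)*exp(I*pi/4)/4 on |100>, -sqrt(2)*exp(I*pi/4)/4 on |101>, sqrt(2)*exp(3*I*pi/4)/4 on |110>, sqrt(2)*exp(3*I*pi/4)/4 on |111>. Key observation: the block from step 14 through step 17 cancels to the identity and can be dropped.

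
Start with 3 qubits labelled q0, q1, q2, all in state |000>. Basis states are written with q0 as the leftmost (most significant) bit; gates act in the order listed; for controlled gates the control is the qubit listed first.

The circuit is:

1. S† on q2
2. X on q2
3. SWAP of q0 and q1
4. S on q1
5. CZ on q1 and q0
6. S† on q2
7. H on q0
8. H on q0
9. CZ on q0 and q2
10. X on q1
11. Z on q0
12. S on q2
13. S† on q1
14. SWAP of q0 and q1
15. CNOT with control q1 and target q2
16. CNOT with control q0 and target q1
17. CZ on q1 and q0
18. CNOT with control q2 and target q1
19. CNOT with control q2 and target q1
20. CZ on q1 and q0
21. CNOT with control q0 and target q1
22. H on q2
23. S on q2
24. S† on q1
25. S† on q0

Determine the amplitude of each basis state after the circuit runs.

After the circuit, the state carries amplitude -sqrt(2)/2 on |100>, sqrt(2)*I/2 on |101>, and 0 on every other basis state. Key observation: steps 16-21 multiply out to the identity, so the circuit reduces to the remaining gates.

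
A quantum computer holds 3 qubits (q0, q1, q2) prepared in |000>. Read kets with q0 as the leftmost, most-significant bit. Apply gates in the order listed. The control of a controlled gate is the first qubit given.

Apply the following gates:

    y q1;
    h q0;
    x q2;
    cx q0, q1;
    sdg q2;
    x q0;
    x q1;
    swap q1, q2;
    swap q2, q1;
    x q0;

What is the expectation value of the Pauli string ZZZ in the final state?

In the final state, ZZZ has expectation -1.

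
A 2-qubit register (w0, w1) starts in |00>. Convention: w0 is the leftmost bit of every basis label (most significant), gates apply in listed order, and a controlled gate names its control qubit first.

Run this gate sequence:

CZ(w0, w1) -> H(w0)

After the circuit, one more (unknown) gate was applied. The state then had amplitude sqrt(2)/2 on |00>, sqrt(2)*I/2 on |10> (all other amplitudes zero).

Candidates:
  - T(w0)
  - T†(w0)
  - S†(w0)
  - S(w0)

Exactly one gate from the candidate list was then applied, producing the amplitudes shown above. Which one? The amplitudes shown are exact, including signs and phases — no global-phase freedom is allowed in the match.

It was S(w0) that produced the state shown.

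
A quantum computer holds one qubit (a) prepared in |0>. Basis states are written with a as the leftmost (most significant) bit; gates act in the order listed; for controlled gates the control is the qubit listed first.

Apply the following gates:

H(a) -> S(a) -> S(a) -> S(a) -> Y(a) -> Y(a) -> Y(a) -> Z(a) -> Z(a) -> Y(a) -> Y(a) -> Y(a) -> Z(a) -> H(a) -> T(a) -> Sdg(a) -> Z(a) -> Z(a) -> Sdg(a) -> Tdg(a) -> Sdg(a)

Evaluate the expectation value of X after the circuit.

The expectation value of X is 1. Key observation: the block from step 5 through step 12 cancels to the identity and can be dropped.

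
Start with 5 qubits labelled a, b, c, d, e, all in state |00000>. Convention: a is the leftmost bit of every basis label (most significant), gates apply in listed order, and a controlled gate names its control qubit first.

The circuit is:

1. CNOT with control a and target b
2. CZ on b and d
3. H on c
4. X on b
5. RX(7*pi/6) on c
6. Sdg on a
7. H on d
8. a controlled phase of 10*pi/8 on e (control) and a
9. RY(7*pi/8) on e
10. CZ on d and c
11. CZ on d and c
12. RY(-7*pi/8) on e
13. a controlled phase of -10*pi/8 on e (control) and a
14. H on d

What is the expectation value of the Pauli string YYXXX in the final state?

In the final state, YYXXX has expectation 0. Key observation: steps 7-14 multiply out to the identity, so the circuit reduces to the remaining gates.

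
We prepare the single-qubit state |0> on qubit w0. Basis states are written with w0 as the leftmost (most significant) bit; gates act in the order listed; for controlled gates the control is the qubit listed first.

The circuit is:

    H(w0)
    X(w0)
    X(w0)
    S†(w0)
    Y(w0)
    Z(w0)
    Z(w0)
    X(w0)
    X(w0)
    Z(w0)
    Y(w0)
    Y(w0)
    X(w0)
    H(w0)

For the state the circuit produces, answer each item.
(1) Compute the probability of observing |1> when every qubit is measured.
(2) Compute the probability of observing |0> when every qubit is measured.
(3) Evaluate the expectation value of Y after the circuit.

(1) A full measurement returns |1> with probability 1/2.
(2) A full measurement returns |0> with probability 1/2.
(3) The expectation value of Y is 1.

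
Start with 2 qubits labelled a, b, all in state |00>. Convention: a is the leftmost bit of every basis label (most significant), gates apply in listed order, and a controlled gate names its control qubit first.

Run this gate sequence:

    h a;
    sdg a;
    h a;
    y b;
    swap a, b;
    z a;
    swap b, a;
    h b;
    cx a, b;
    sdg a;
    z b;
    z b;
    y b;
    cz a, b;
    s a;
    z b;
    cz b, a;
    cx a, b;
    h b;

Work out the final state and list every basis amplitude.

The resulting statevector has amplitude 0 on |00>, 1/2 - I/2 on |01>, 0 on |10>, 1/2 + I/2 on |11>.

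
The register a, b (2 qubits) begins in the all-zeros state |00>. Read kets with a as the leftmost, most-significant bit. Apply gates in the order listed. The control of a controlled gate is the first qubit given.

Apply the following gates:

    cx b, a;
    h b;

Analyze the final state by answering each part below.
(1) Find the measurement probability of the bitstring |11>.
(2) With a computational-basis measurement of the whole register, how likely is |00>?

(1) The probability of measuring |11> is 0.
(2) A full measurement returns |00> with probability 1/2.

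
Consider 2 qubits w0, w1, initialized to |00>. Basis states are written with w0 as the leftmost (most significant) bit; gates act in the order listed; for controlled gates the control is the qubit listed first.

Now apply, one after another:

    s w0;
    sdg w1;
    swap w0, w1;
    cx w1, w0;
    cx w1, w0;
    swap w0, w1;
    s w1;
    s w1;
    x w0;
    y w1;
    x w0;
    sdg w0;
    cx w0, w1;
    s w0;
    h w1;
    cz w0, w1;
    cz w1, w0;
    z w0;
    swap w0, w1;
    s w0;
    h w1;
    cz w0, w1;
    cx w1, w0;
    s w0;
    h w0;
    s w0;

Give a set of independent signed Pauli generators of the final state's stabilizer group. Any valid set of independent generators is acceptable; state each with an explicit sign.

The final state is stabilized by the group generated by +IY, +ZI; other independent generating sets are equally valid. Key observation: the block from step 2 through step 7 cancels to the identity and can be dropped.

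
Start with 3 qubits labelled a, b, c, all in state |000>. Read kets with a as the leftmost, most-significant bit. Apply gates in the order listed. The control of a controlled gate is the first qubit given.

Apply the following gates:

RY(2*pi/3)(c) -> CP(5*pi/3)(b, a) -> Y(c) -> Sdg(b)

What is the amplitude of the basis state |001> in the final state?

The final state's coefficient on |001> equals I/2.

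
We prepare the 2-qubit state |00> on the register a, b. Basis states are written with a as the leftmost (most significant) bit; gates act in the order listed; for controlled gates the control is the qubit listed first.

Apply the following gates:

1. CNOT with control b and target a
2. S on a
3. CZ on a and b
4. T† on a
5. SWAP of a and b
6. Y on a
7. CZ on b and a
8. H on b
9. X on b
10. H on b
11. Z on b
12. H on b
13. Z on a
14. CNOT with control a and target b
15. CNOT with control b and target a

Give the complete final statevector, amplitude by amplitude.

After the circuit, the state carries amplitude 0 on |00>, -sqrt(2)*I/2 on |01>, -sqrt(2)*I/2 on |10>, 0 on |11>. Key observation: the block from step 8 through step 11 cancels to the identity and can be dropped.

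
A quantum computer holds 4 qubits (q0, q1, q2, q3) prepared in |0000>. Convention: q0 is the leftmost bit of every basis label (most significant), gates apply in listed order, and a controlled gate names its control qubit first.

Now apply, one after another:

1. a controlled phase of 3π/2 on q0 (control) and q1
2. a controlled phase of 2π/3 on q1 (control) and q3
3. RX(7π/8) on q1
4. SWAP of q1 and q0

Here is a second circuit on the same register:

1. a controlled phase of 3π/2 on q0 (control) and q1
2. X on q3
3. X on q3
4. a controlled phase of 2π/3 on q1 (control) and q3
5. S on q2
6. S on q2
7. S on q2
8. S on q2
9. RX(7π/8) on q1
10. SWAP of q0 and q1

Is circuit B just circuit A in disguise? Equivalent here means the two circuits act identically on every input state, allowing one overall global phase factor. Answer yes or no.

Yes, they are equivalent — the unitaries differ by at most a global phase.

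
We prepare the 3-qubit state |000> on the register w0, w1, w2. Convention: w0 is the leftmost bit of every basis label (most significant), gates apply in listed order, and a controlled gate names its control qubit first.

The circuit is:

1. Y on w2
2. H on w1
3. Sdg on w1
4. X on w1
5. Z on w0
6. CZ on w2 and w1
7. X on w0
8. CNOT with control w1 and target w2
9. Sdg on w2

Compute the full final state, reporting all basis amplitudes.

The resulting statevector has amplitude -sqrt(2)*I/2 on |101>, -sqrt(2)*I/2 on |110>, and 0 on every other basis state.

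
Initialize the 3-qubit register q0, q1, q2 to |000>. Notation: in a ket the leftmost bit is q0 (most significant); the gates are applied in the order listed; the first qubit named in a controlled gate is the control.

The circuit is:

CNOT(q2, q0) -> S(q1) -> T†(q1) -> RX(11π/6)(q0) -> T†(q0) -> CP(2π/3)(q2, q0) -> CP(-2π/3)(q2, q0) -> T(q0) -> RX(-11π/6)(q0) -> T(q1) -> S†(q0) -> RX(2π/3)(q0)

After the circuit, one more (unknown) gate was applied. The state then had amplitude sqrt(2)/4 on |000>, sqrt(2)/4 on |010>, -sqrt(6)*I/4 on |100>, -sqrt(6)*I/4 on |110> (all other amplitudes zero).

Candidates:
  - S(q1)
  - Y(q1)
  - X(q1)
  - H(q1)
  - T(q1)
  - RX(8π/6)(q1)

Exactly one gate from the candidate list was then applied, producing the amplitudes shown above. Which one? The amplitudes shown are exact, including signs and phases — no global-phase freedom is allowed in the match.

The applied gate was H(q1). Key observation: gates 3-10 undo each other exactly, leaving only the rest of the circuit to track.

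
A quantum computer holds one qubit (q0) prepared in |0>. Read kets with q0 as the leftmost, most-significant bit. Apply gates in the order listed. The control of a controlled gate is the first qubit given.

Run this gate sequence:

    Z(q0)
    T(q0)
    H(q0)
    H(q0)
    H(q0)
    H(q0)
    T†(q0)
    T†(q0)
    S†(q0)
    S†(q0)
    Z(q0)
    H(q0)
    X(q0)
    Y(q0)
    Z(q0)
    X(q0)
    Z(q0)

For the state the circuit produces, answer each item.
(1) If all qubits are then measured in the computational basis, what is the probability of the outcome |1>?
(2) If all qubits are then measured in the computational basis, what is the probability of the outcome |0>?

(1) The probability of measuring |1> is 1/2. Key observation: gates 2-7 undo each other exactly, leaving only the rest of the circuit to track.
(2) The probability of measuring |0> is 1/2.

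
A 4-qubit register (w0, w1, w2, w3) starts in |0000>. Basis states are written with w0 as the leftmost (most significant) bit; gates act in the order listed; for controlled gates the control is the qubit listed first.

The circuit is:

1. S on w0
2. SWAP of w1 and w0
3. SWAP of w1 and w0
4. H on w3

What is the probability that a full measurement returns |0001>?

Outcome |0001> occurs with probability 1/2. Key observation: gates 2-3 undo each other exactly, leaving only the rest of the circuit to track.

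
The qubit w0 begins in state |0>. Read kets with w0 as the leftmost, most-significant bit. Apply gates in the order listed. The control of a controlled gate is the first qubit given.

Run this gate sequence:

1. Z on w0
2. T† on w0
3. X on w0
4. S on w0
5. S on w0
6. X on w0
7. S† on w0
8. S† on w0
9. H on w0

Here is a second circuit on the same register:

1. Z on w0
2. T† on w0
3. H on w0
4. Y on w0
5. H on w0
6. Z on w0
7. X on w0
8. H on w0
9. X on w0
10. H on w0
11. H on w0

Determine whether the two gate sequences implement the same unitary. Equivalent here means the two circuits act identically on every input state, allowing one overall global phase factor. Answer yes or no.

No: there is an input state on which the two circuits produce genuinely different outputs (not merely differing by a phase).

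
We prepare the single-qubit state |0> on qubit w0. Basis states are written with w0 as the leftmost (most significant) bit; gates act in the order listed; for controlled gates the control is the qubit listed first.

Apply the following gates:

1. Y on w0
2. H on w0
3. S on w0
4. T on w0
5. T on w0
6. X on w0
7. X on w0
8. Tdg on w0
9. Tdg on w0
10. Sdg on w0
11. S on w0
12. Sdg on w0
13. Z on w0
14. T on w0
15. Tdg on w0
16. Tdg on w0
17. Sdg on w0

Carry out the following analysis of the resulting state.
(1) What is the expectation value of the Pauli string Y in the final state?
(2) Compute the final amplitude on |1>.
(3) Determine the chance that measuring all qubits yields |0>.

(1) In the final state, Y has expectation -sqrt(2)/2.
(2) The final state's coefficient on |1> equals -sqrt(2)*exp(3*I*pi/4)/2.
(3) The probability of measuring |0> is 1/2.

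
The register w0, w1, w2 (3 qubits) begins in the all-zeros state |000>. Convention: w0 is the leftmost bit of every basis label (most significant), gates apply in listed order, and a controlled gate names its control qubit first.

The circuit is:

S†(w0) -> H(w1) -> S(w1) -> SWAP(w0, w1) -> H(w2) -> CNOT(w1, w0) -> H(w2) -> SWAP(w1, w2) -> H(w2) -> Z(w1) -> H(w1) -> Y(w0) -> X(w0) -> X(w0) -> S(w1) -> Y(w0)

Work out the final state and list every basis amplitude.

The final amplitudes are sqrt(2)/4 on |000>, sqrt(2)/4 on |001>, sqrt(2)*I/4 on |010>, sqrt(2)*I/4 on |011>, sqrt(2)*I/4 on |100>, sqrt(2)*I/4 on |101>, -sqrt(2)/4 on |110>, -sqrt(2)/4 on |111>.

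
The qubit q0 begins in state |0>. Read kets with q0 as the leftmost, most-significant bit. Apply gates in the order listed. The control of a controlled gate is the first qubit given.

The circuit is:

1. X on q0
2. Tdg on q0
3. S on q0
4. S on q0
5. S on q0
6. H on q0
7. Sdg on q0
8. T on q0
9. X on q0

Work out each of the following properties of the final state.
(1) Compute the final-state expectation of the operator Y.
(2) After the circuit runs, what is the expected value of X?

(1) The observable Y averages to -sqrt(2)/2.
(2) The observable X averages to -sqrt(2)/2.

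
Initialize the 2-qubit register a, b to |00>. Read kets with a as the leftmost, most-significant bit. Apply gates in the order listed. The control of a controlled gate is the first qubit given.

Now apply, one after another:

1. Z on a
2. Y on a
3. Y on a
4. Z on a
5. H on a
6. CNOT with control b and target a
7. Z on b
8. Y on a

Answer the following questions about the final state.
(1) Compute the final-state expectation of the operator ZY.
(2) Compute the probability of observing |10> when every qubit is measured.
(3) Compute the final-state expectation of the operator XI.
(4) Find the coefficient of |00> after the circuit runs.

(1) The observable ZY averages to 0.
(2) Outcome |10> occurs with probability 1/2.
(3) In the final state, XI has expectation -1.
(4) The final state's coefficient on |00> equals -sqrt(2)*I/2.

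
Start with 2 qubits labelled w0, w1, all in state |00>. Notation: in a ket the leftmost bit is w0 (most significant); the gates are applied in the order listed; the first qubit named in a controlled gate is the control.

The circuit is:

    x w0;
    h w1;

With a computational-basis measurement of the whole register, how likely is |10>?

Outcome |10> occurs with probability 1/2.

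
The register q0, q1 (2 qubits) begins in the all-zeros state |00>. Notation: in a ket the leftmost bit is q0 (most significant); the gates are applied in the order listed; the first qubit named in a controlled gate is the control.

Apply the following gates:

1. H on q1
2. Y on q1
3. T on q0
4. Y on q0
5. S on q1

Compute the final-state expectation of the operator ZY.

The observable ZY averages to 1.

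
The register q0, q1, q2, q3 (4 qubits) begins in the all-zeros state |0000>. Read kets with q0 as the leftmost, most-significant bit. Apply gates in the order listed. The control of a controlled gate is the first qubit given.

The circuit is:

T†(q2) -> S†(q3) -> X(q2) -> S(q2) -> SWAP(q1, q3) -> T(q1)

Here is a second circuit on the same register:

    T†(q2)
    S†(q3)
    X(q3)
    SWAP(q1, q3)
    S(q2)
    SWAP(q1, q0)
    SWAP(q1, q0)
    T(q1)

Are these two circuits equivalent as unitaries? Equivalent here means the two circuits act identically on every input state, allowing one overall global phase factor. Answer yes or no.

No, they are not equivalent — no single phase factor reconciles the two unitaries.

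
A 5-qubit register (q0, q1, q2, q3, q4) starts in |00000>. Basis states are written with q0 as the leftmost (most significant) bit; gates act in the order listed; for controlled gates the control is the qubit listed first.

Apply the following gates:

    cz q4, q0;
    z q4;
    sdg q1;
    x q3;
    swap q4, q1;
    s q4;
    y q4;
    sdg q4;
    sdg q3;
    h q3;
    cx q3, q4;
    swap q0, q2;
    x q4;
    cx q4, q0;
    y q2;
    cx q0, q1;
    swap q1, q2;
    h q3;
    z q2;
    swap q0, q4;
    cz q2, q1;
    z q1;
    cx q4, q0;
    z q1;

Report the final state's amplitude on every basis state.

The final amplitudes are 1/2 on |01000>, 1/2 on |01010>, -1/2 on |01101>, 1/2 on |01111>, and 0 on every other basis state.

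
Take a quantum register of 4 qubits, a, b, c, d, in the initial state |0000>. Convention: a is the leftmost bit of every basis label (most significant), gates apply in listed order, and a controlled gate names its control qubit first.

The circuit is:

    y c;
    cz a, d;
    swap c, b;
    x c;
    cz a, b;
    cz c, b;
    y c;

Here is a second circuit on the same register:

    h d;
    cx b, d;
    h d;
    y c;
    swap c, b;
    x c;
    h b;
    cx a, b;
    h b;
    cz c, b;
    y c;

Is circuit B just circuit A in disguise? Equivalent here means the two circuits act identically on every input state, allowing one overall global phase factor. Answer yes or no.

No — the two circuits implement different unitaries, even allowing a global phase.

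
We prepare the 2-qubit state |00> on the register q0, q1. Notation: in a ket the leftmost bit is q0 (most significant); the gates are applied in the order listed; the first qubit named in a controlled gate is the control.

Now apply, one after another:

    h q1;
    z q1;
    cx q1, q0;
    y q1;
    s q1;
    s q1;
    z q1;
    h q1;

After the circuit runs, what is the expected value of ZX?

In the final state, ZX has expectation -1.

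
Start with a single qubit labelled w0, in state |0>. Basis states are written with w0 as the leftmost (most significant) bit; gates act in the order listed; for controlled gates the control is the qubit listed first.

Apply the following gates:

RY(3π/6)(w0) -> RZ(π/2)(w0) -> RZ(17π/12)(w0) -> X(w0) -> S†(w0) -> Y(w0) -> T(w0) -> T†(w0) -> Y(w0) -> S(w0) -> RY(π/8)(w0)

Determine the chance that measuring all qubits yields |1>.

A full measurement returns |1> with probability sqrt(2 - sqrt(2))*(sqrt(2) + sqrt(6))/16 + 1/2. Key observation: the block from step 5 through step 10 cancels to the identity and can be dropped.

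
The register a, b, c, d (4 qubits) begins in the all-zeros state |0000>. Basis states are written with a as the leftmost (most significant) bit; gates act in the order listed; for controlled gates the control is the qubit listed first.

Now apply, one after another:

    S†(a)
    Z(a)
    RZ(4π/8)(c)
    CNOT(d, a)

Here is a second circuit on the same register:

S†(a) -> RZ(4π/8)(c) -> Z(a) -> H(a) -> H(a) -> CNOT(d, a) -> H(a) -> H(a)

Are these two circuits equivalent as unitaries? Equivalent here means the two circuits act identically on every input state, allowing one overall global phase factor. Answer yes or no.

Yes — the two circuits implement the same unitary up to a global phase.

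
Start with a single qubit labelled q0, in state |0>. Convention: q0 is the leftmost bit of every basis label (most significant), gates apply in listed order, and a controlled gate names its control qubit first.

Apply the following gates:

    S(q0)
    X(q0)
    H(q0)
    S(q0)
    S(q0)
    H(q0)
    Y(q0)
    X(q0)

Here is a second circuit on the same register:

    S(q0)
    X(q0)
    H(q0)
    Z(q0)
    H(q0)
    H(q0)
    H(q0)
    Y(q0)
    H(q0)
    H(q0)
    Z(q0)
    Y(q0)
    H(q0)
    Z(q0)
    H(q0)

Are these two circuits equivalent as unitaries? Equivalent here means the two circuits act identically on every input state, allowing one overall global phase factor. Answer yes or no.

No — the two circuits implement different unitaries, even allowing a global phase.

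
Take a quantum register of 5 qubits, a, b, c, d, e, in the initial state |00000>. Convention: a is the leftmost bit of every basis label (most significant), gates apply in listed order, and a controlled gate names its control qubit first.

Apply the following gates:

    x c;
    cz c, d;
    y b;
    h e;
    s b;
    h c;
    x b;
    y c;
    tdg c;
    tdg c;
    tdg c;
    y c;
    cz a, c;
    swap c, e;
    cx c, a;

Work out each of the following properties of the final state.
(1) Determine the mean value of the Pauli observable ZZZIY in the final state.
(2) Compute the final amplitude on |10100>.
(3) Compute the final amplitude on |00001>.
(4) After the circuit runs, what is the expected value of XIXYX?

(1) The observable ZZZIY averages to -sqrt(2)/2.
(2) The final state's coefficient on |10100> equals exp(I*pi/4)/2.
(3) |00001> carries amplitude 1/2 in the final state.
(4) In the final state, XIXYX has expectation 0.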